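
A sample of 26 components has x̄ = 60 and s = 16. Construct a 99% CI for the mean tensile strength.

CI = x̄ ± t*(s/√n) = 60 ± 2.787(16/√26) = (51.25, 68.75)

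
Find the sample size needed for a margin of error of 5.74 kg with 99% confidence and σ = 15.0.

n = (z*σ/E)² = (2.576×15.0/5.74)² = 45.3 → n = 46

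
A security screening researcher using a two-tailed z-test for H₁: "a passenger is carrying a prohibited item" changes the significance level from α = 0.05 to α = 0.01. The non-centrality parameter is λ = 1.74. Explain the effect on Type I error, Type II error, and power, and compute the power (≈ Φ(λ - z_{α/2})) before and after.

Decreasing α from 0.05 to 0.01:
• Type I error rate decreases (α is the Type I rate by definition).
• Critical value moves from z_{α/2} = 1.96 to 2.576, so power = Φ(λ - z_{α/2}) goes from Φ(1.74 - 1.96) = 0.413 to Φ(1.74 - 2.576) = 0.202.
• Type II error rate β = 1 - power therefore increases (0.587 → 0.798).
Appropriate when false positives are costly — here, detaining an innocent passenger — delay and inconvenience.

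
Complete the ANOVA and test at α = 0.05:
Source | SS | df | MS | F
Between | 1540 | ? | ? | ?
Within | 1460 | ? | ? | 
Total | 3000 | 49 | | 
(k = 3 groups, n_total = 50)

df_between = 2, df_within = 47. MS_between = 770.0, MS_within = 31.06. F = 24.788, F_crit ≈ 3.195. Reject H₀.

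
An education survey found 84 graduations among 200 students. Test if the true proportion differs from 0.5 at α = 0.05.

p̂ = 0.42, p₀ = 0.5. z = (p̂ - p₀)/√(p₀(1-p₀)/n) = -2.263. Critical: ±1.96. Reject H₀.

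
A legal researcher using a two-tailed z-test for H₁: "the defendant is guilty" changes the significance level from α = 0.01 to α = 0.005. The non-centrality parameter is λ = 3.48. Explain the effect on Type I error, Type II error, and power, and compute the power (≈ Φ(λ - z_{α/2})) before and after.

Decreasing α from 0.01 to 0.005:
• Type I error rate decreases (α is the Type I rate by definition).
• Critical value moves from z_{α/2} = 2.576 to 2.807, so power = Φ(λ - z_{α/2}) goes from Φ(3.48 - 2.576) = 0.817 to Φ(3.48 - 2.807) = 0.75.
• Type II error rate β = 1 - power therefore increases (0.183 → 0.25).
Appropriate when false positives are costly — here, convicting an innocent person.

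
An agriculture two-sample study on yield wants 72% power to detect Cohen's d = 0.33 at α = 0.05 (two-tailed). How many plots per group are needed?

z_{α/2} = 1.96, z_β = Φ⁻¹(0.72) = 0.583. For small effect (d = 0.33): n per group = 2(z_{α/2} + z_β)²/d² = 2(1.96 + 0.583)²/0.33² = 118.8 → 119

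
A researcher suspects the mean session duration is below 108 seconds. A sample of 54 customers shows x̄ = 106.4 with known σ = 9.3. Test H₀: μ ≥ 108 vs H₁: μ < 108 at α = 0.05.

z = -1.264. Critical value: -1.645. Fail to reject H₀.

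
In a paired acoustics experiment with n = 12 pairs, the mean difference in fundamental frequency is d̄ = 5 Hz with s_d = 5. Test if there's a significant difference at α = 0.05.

t = d̄/(s_d/√n) = 5/(5/√12) = 3.464. df = 11, critical t = ±2.201. Reject H₀.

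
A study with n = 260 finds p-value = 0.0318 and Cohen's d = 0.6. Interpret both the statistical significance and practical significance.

Statistically significant (p = 0.0318 < 0.05). Cohen's d = 0.6 indicates a medium effect size. Both statistical and practical significance should be considered.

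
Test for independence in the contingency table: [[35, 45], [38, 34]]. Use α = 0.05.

χ² = 1.237. df = 1, critical = 3.841. Fail to reject H₀. No evidence of dependence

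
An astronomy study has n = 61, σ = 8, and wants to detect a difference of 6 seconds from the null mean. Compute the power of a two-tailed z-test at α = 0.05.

SE = σ/√n = 8/√61 = 1.024. Non-centrality λ = d/SE = 6/1.024 = 5.858. Power ≈ Φ(λ - z_{α/2}) = Φ(5.858 - 1.96) = Φ(3.898) = 1.0.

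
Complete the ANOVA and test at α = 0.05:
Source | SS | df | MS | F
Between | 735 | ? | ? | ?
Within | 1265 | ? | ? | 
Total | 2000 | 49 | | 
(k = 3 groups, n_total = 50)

df_between = 2, df_within = 47. MS_between = 367.5, MS_within = 26.91. F = 13.654, F_crit ≈ 3.195. Reject H₀.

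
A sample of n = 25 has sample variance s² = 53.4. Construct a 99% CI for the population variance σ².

df = 24. χ²_{0.005} = 45.559, χ²_{0.995} = 9.886. CI for σ² = ((n-1)s²/χ²_{α/2}, (n-1)s²/χ²_{1-α/2}) = (24·53.4/45.559, 24·53.4/9.886) = (28.13, 129.64)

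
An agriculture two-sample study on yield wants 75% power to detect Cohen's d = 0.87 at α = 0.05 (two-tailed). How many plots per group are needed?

z_{α/2} = 1.96, z_β = Φ⁻¹(0.75) = 0.674. For large effect (d = 0.87): n per group = 2(z_{α/2} + z_β)²/d² = 2(1.96 + 0.674)²/0.87² = 18.3 → 19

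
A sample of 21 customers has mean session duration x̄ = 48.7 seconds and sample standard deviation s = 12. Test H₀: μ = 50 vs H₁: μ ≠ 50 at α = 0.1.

t = (x̄ - μ₀)/(s/√n) = (48.7 - 50)/(12/√21) = -0.496. df = 20, critical t = ±1.725. Fail to reject H₀.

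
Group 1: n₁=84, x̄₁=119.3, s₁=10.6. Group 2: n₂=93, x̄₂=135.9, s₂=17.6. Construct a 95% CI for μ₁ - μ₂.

Difference = -16.6. SE = √(10.6²/84 + 17.6²/93) = 2.161. CI = (-20.83, -12.37)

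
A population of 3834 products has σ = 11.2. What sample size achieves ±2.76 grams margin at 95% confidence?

Without FPC: n₀ = (1.96×11.2/2.76)² = 63.26. With FPC: n = n₀N/(n₀+N-1) = 62.2 → n = 63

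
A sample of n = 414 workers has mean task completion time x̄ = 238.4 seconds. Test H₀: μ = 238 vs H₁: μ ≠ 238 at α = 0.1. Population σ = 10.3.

z = (x̄ - μ₀)/(σ/√n) = (238.4 - 238)/(10.3/√414) = 0.79. Critical value: ±1.645. Since |0.79| ≤ 1.645, Fail to reject H₀.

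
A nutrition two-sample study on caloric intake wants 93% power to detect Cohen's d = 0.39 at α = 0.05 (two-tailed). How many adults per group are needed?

z_{α/2} = 1.96, z_β = Φ⁻¹(0.93) = 1.476. For small effect (d = 0.39): n per group = 2(z_{α/2} + z_β)²/d² = 2(1.96 + 1.476)²/0.39² = 155.2 → 156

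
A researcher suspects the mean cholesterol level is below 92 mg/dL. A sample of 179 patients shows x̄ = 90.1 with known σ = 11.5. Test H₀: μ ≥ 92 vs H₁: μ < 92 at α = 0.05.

z = -2.21. Critical value: -1.645. Reject H₀.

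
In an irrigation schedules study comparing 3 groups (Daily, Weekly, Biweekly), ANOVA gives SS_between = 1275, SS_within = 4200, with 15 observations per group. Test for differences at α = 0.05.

df_between = 2, df_within = 42. F = MS_between/MS_within = 637.5/100.0 = 6.375. F_crit ≈ 3.22. Reject H₀. At least one mean differs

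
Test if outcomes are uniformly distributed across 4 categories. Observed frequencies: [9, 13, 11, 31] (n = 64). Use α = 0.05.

Expected = 16 each. χ² = Σ(O-E)²/E = 19.25. df = 3, critical value = 7.815. Reject H₀.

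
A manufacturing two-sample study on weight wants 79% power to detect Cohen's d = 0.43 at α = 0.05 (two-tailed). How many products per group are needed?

z_{α/2} = 1.96, z_β = Φ⁻¹(0.79) = 0.806. For small effect (d = 0.43): n per group = 2(z_{α/2} + z_β)²/d² = 2(1.96 + 0.806)²/0.43² = 82.8 → 83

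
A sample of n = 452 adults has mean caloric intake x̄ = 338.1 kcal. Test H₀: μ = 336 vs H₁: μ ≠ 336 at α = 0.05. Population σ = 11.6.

z = (x̄ - μ₀)/(σ/√n) = (338.1 - 336)/(11.6/√452) = 3.849. Critical value: ±1.96. Since |3.849| > 1.96, Reject H₀.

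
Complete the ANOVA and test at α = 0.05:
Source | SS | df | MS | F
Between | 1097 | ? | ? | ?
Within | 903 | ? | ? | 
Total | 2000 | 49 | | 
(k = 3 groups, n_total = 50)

df_between = 2, df_within = 47. MS_between = 548.5, MS_within = 19.21. F = 28.549, F_crit ≈ 3.195. Reject H₀.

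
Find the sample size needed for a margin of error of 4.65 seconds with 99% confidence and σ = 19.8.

n = (z*σ/E)² = (2.576×19.8/4.65)² = 120.3 → n = 121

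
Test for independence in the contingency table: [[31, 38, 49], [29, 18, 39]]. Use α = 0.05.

χ² = 3.41. df = 2, critical = 5.991. Fail to reject H₀. No evidence of dependence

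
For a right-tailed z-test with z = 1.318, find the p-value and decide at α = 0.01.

p = P(Z > 1.318) = 1 - Φ(1.318) ≈ 0.0938. Since p ≥ 0.01, fail to reject H₀ (not significant) at α = 0.01.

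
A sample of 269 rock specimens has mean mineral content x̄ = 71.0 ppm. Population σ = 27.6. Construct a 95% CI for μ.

CI = x̄ ± z*(σ/√n) = 71.0 ± 1.96(27.6/√269) = 71.0 ± 3.3 = (67.7, 74.3)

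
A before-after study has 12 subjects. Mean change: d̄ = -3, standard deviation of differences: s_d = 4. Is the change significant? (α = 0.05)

t = d̄/(s_d/√n) = -3/(4/√12) = -2.598. df = 11, critical t = ±2.201. Reject H₀.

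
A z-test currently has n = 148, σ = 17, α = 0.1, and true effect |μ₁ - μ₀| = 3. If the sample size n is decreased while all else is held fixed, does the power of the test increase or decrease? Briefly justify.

Power decreases: a smaller n inflates the standard error σ/√n, pulling the sampling distribution under H₁ back toward the critical value.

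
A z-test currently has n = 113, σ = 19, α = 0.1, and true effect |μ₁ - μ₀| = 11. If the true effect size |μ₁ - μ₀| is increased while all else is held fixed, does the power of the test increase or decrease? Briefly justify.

Power increases: a larger true effect increases the non-centrality λ = |μ₁ - μ₀|/(σ/√n).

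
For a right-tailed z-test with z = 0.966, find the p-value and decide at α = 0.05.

p = P(Z > 0.966) = 1 - Φ(0.966) ≈ 0.167. Since p ≥ 0.05, fail to reject H₀ (not significant) at α = 0.05.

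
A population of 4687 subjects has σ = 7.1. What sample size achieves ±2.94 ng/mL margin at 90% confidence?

Without FPC: n₀ = (1.645×7.1/2.94)² = 15.782. With FPC: n = n₀N/(n₀+N-1) = 15.7 → n = 16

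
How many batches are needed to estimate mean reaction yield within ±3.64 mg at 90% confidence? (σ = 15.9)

n = (z*σ/E)² = (1.645×15.9/3.64)² = 51.6 → n = 52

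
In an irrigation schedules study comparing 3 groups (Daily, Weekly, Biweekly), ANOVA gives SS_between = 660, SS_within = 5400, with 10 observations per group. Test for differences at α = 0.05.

df_between = 2, df_within = 27. F = MS_between/MS_within = 330.0/200.0 = 1.65. F_crit ≈ 3.354. Fail to reject H₀.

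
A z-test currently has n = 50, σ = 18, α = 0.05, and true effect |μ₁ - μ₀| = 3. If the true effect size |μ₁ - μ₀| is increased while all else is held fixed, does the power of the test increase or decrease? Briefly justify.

Power increases: a larger true effect increases the non-centrality λ = |μ₁ - μ₀|/(σ/√n).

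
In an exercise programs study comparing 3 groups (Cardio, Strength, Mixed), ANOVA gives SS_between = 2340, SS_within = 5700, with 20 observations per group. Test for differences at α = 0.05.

df_between = 2, df_within = 57. F = MS_between/MS_within = 1170.0/100.0 = 11.7. F_crit ≈ 3.159. Reject H₀. At least one mean differs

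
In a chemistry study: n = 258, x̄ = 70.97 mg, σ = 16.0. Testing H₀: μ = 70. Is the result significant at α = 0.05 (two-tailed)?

z = (70.97 - 70)/(16.0/√258) = 0.974. Since |z| ≤ 1.96, not significant at α = 0.05.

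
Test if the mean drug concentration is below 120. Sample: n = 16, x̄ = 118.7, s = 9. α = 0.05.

t = (118.7 - 120)/(9/√16) = -0.578, df = 15. Critical t = -1.753. Fail to reject H₀.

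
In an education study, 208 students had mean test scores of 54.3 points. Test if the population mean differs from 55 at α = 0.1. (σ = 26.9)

z = (x̄ - μ₀)/(σ/√n) = (54.3 - 55)/(26.9/√208) = -0.375. Critical value: ±1.645. Since |-0.375| ≤ 1.645, Fail to reject H₀.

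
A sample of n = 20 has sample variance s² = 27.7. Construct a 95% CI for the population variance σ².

df = 19. χ²_{0.025} = 32.852, χ²_{0.975} = 8.907. CI for σ² = ((n-1)s²/χ²_{α/2}, (n-1)s²/χ²_{1-α/2}) = (19·27.7/32.852, 19·27.7/8.907) = (16.02, 59.09)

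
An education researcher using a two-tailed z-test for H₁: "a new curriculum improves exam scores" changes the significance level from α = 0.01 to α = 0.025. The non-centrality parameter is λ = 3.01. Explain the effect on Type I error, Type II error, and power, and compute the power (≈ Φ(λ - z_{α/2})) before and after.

Increasing α from 0.01 to 0.025:
• Type I error rate increases (α is the Type I rate by definition).
• Critical value moves from z_{α/2} = 2.576 to 2.241, so power = Φ(λ - z_{α/2}) goes from Φ(3.01 - 2.576) = 0.668 to Φ(3.01 - 2.241) = 0.779.
• Type II error rate β = 1 - power therefore decreases (0.332 → 0.221).
Appropriate when false negatives are costly — here, keeping the old curriculum when the new one would have helped students.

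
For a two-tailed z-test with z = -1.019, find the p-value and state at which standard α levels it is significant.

p = 2·P(Z > |-1.019|) = 2·(1 - Φ(1.019)) ≈ 0.3082. Not significant at any standard level.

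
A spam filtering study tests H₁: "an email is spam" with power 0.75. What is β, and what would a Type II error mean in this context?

β = 1 - power = 1 - 0.75 = 0.25. A Type II error is failing to reject H₀ when H₀ is false (false negative) — here, failing to conclude that an email is spam when in fact it is true. Consequence: a spam email lands in the inbox.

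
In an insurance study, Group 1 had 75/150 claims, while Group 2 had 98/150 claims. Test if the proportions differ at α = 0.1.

p̂₁ = 0.5, p̂₂ = 0.653, pooled p̂ = 0.577. z = -2.688. Critical: ±1.645. Reject H₀.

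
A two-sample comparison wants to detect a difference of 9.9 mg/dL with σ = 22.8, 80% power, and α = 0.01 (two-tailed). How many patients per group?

n per group = 2(z_α/2 + z_β)²σ²/d² = 2×(2.576 + 0.84)²×22.8²/9.9² = 123.8 → n = 124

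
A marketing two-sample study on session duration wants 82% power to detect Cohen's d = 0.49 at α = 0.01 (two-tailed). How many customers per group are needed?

z_{α/2} = 2.576, z_β = Φ⁻¹(0.82) = 0.915. For small effect (d = 0.49): n per group = 2(z_{α/2} + z_β)²/d² = 2(2.576 + 0.915)²/0.49² = 101.5 → 102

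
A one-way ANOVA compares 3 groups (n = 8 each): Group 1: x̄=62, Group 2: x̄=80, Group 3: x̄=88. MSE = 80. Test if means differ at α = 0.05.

Grand mean = 76.67. SS_between = 2837.33, MS_between = 1418.67. F = 17.733, F_crit ≈ 3.467. Reject H₀.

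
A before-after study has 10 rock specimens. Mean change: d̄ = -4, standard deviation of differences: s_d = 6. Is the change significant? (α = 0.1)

t = d̄/(s_d/√n) = -4/(6/√10) = -2.108. df = 9, critical t = ±1.833. Reject H₀.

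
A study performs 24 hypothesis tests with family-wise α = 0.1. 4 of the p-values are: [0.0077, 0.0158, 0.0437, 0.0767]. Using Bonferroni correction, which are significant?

Bonferroni α = 0.1/24 = 0.00417. None of the given p-values are significant.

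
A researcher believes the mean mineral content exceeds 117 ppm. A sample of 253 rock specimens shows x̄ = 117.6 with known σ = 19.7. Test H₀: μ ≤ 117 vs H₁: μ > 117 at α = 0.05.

z = 0.484. Critical value: 1.645. Fail to reject H₀.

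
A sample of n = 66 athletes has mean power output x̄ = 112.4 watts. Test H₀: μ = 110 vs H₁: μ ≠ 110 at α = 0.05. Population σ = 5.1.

z = (x̄ - μ₀)/(σ/√n) = (112.4 - 110)/(5.1/√66) = 3.823. Critical value: ±1.96. Since |3.823| > 1.96, Reject H₀.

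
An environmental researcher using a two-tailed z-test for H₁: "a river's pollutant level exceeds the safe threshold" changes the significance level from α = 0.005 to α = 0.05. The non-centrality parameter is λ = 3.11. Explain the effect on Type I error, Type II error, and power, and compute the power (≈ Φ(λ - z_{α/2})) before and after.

Increasing α from 0.005 to 0.05:
• Type I error rate increases (α is the Type I rate by definition).
• Critical value moves from z_{α/2} = 2.807 to 1.96, so power = Φ(λ - z_{α/2}) goes from Φ(3.11 - 2.807) = 0.619 to Φ(3.11 - 1.96) = 0.875.
• Type II error rate β = 1 - power therefore decreases (0.381 → 0.125).
Appropriate when false negatives are costly — here, allowing unsafe pollution to continue.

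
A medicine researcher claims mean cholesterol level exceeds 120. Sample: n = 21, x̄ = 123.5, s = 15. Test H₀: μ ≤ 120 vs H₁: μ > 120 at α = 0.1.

t = (123.5 - 120)/(15/√21) = 1.069, df = 20. Critical t = 1.325. Fail to reject H₀.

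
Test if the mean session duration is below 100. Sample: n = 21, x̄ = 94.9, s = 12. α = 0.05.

t = (94.9 - 100)/(12/√21) = -1.948, df = 20. Critical t = -1.725. Reject H₀.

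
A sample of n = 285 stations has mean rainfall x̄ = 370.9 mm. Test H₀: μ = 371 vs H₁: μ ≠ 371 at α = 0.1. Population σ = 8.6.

z = (x̄ - μ₀)/(σ/√n) = (370.9 - 371)/(8.6/√285) = -0.196. Critical value: ±1.645. Since |-0.196| ≤ 1.645, Fail to reject H₀.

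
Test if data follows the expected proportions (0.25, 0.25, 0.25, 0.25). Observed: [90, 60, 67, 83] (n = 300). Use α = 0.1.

Expected: [75.0, 75.0, 75.0, 75.0]. χ² = 7.707. df = 3, critical = 6.251. Reject H₀.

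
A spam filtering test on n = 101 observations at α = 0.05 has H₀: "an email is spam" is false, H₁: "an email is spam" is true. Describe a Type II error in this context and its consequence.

Type II error: failing to reject H₀ when it is false — concluding that an email is spam is not supported when in fact it is. Consequence: a spam email lands in the inbox.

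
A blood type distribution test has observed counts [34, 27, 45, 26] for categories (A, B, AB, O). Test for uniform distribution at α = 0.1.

Expected = 33 each. χ² = Σ(O-E)²/E = 6.97. df = 3, critical value = 6.251. Reject H₀.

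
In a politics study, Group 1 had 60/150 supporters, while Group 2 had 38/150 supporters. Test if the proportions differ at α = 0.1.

p̂₁ = 0.4, p̂₂ = 0.253, pooled p̂ = 0.327. z = 2.708. Critical: ±1.645. Reject H₀.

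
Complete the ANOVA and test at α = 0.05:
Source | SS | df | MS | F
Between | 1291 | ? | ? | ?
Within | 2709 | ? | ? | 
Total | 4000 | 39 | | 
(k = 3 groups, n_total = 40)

df_between = 2, df_within = 37. MS_between = 645.5, MS_within = 73.22. F = 8.816, F_crit ≈ 3.252. Reject H₀.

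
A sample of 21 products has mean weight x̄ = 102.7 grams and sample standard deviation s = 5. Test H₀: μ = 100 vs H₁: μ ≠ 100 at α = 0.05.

t = (x̄ - μ₀)/(s/√n) = (102.7 - 100)/(5/√21) = 2.475. df = 20, critical t = ±2.086. Reject H₀.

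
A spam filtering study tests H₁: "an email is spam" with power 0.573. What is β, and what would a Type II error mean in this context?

β = 1 - power = 1 - 0.573 = 0.427. A Type II error is failing to reject H₀ when H₀ is false (false negative) — here, failing to conclude that an email is spam when in fact it is true. Consequence: a spam email lands in the inbox.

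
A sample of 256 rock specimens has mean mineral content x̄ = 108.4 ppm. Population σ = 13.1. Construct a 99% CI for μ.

CI = x̄ ± z*(σ/√n) = 108.4 ± 2.576(13.1/√256) = 108.4 ± 2.11 = (106.29, 110.51)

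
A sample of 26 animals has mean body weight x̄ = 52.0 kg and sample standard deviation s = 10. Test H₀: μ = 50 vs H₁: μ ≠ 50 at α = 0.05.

t = (x̄ - μ₀)/(s/√n) = (52.0 - 50)/(10/√26) = 1.02. df = 25, critical t = ±2.06. Fail to reject H₀.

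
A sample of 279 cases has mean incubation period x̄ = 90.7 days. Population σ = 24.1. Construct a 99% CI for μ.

CI = x̄ ± z*(σ/√n) = 90.7 ± 2.576(24.1/√279) = 90.7 ± 3.72 = (86.98, 94.42)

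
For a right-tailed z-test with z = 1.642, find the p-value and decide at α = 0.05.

p = P(Z > 1.642) = 1 - Φ(1.642) ≈ 0.0503. Since p ≥ 0.05, fail to reject H₀ (not significant) at α = 0.05.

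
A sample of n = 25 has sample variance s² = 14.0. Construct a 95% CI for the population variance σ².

df = 24. χ²_{0.025} = 39.364, χ²_{0.975} = 12.401. CI for σ² = ((n-1)s²/χ²_{α/2}, (n-1)s²/χ²_{1-α/2}) = (24·14.0/39.364, 24·14.0/12.401) = (8.54, 27.09)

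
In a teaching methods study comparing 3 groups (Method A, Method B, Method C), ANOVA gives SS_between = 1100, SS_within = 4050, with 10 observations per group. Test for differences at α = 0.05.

df_between = 2, df_within = 27. F = MS_between/MS_within = 550.0/150.0 = 3.667. F_crit ≈ 3.354. Reject H₀. At least one mean differs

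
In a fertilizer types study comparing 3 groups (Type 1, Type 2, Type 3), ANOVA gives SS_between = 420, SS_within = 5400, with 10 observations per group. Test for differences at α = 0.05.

df_between = 2, df_within = 27. F = MS_between/MS_within = 210.0/200.0 = 1.05. F_crit ≈ 3.354. Fail to reject H₀.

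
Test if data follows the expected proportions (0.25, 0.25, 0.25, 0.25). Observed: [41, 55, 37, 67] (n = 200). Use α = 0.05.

Expected: [50.0, 50.0, 50.0, 50.0]. χ² = 11.28. df = 3, critical = 7.815. Reject H₀.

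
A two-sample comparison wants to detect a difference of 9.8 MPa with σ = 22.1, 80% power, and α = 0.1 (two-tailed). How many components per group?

n per group = 2(z_α/2 + z_β)²σ²/d² = 2×(1.645 + 0.84)²×22.1²/9.8² = 62.8 → n = 63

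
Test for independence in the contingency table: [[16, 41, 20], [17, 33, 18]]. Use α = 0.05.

χ² = 0.444. df = 2, critical = 5.991. Fail to reject H₀. No evidence of dependence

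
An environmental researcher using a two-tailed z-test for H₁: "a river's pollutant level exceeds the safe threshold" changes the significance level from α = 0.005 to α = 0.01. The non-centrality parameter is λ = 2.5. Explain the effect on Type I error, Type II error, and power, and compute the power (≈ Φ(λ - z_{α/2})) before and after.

Increasing α from 0.005 to 0.01:
• Type I error rate increases (α is the Type I rate by definition).
• Critical value moves from z_{α/2} = 2.807 to 2.576, so power = Φ(λ - z_{α/2}) goes from Φ(2.5 - 2.807) = 0.379 to Φ(2.5 - 2.576) = 0.47.
• Type II error rate β = 1 - power therefore decreases (0.621 → 0.53).
Appropriate when false negatives are costly — here, allowing unsafe pollution to continue.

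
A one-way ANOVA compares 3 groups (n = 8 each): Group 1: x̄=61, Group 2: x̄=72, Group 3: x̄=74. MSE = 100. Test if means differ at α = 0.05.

Grand mean = 69.0. SS_between = 784.0, MS_between = 392.0. F = 3.92, F_crit ≈ 3.467. Reject H₀.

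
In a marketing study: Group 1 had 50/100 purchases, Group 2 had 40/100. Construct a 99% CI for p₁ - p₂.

p̂₁ = 0.5, p̂₂ = 0.4. Difference = 0.1. CI = (-0.08, 0.28)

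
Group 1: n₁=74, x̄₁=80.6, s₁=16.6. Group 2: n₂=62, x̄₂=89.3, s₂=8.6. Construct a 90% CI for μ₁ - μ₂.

Difference = -8.7. SE = √(16.6²/74 + 8.6²/62) = 2.217. CI = (-12.35, -5.05)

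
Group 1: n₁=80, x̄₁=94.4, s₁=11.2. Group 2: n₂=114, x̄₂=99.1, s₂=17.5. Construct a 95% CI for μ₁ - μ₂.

Difference = -4.7. SE = √(11.2²/80 + 17.5²/114) = 2.063. CI = (-8.74, -0.66)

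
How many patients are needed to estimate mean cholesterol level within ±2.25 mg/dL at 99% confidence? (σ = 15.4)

n = (z*σ/E)² = (2.576×15.4/2.25)² = 310.9 → n = 311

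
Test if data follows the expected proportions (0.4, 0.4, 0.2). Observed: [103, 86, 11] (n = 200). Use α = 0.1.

Expected: [80.0, 80.0, 40.0]. χ² = 28.087. df = 2, critical = 4.605. Reject H₀.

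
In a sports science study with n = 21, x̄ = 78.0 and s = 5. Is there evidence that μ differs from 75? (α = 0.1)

t = (x̄ - μ₀)/(s/√n) = (78.0 - 75)/(5/√21) = 2.75. df = 20, critical t = ±1.725. Reject H₀.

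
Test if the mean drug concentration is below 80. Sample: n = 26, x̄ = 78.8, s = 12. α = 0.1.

t = (78.8 - 80)/(12/√26) = -0.51, df = 25. Critical t = -1.316. Fail to reject H₀.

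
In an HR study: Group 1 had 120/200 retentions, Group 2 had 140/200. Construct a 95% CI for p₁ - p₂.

p̂₁ = 0.6, p̂₂ = 0.7. Difference = -0.1. CI = (-0.193, -0.007)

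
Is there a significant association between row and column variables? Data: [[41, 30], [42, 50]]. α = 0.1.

χ² = 2.345. df = 1, critical = 2.706. Fail to reject H₀. No evidence of dependence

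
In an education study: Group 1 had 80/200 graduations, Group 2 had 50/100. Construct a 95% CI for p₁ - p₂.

p̂₁ = 0.4, p̂₂ = 0.5. Difference = -0.1. CI = (-0.219, 0.019)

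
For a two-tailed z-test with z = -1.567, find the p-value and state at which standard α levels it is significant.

p = 2·P(Z > |-1.567|) = 2·(1 - Φ(1.567)) ≈ 0.1171. Not significant at any standard level.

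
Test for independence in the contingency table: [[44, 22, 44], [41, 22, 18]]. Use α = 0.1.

χ² = 6.762. df = 2, critical = 4.605. Reject H₀. Variables are dependent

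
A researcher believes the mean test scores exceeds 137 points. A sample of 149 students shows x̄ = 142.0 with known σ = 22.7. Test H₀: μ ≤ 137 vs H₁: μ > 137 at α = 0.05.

z = 2.689. Critical value: 1.645. Reject H₀.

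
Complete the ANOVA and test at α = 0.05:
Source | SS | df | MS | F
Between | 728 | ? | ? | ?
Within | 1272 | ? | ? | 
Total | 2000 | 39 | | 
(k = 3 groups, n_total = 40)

df_between = 2, df_within = 37. MS_between = 364.0, MS_within = 34.38. F = 10.588, F_crit ≈ 3.252. Reject H₀.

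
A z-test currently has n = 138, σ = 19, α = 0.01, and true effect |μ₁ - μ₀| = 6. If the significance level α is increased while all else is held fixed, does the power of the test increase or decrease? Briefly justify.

Power increases: a larger α lowers the critical value, so more of the H₁ sampling distribution falls in the rejection region.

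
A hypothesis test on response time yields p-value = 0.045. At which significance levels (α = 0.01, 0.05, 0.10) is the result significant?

p = 0.045. Significant at: α = 0.05, 0.1.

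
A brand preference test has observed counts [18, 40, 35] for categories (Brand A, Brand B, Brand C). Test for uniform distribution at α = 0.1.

Expected = 31 each. χ² = Σ(O-E)²/E = 8.581. df = 2, critical value = 4.605. Reject H₀.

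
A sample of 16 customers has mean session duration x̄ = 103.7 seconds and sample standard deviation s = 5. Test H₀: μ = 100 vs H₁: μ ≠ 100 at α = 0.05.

t = (x̄ - μ₀)/(s/√n) = (103.7 - 100)/(5/√16) = 2.96. df = 15, critical t = ±2.131. Reject H₀.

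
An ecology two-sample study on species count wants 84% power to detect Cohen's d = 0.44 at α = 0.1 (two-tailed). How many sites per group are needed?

z_{α/2} = 1.645, z_β = Φ⁻¹(0.84) = 0.994. For small effect (d = 0.44): n per group = 2(z_{α/2} + z_β)²/d² = 2(1.645 + 0.994)²/0.44² = 71.9 → 72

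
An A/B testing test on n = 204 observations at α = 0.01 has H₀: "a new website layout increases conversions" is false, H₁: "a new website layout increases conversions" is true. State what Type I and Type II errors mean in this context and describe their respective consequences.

Type I (false positive): concluding that a new website layout increases conversions when it is not — rolling out a layout that doesn't actually help — wasted engineering effort. Type II (false negative): failing to conclude that a new website layout increases conversions when it is — discarding a layout that would have improved conversions — lost revenue. Which is costlier depends on domain priorities and is a judgement call rather than a statistical fact.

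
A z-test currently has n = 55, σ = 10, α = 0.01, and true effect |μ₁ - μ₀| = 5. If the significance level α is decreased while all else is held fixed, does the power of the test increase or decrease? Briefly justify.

Power decreases: a smaller α raises the critical value, so less of the H₁ sampling distribution falls in the rejection region.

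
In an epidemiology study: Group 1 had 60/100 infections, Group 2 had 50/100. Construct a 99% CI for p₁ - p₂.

p̂₁ = 0.6, p̂₂ = 0.5. Difference = 0.1. CI = (-0.08, 0.28)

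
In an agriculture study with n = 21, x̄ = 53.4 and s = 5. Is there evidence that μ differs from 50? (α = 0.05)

t = (x̄ - μ₀)/(s/√n) = (53.4 - 50)/(5/√21) = 3.116. df = 20, critical t = ±2.086. Reject H₀.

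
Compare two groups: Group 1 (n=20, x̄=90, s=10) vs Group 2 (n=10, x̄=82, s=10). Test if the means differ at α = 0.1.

Pooled sp = 10.0. t = 2.066, df = 28. Critical t = ±1.701. Reject H₀.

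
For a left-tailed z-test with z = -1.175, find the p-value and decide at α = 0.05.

p = P(Z < -1.175) = Φ(-1.175) ≈ 0.12. Since p ≥ 0.05, fail to reject H₀ (not significant) at α = 0.05.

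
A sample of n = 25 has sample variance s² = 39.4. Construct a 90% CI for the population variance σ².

df = 24. χ²_{0.05} = 36.415, χ²_{0.95} = 13.848. CI for σ² = ((n-1)s²/χ²_{α/2}, (n-1)s²/χ²_{1-α/2}) = (24·39.4/36.415, 24·39.4/13.848) = (25.97, 68.28)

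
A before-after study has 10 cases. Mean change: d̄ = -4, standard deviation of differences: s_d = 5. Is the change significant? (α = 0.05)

t = d̄/(s_d/√n) = -4/(5/√10) = -2.53. df = 9, critical t = ±2.262. Reject H₀.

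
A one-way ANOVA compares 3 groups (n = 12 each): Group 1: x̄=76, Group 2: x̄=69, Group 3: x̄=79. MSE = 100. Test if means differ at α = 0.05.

Grand mean = 74.67. SS_between = 632.0, MS_between = 316.0. F = 3.16, F_crit ≈ 3.285. Fail to reject H₀.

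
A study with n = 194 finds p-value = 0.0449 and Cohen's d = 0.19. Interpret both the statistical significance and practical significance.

Statistically significant (p = 0.0449 < 0.05). Cohen's d = 0.19 indicates a very small effect size. Both statistical and practical significance should be considered.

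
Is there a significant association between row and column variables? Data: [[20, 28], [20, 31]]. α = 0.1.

χ² = 0.062. df = 1, critical = 2.706. Fail to reject H₀. No evidence of dependence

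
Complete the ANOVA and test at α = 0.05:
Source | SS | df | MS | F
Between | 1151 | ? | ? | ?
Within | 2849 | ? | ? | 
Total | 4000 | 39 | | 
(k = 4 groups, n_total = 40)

df_between = 3, df_within = 36. MS_between = 383.67, MS_within = 79.14. F = 4.848, F_crit ≈ 2.866. Reject H₀.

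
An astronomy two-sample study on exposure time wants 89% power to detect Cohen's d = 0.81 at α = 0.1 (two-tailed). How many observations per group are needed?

z_{α/2} = 1.645, z_β = Φ⁻¹(0.89) = 1.227. For large effect (d = 0.81): n per group = 2(z_{α/2} + z_β)²/d² = 2(1.645 + 1.227)²/0.81² = 25.1 → 26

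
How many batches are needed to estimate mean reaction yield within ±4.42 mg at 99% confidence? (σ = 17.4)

n = (z*σ/E)² = (2.576×17.4/4.42)² = 102.8 → n = 103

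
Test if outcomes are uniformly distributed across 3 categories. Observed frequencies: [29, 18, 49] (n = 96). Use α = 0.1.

Expected = 32 each. χ² = Σ(O-E)²/E = 15.438. df = 2, critical value = 4.605. Reject H₀.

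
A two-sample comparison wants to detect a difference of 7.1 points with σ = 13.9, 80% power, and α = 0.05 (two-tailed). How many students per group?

n per group = 2(z_α/2 + z_β)²σ²/d² = 2×(1.96 + 0.84)²×13.9²/7.1² = 60.1 → n = 61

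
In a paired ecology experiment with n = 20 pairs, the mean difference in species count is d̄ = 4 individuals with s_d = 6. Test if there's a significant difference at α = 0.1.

t = d̄/(s_d/√n) = 4/(6/√20) = 2.981. df = 19, critical t = ±1.729. Reject H₀.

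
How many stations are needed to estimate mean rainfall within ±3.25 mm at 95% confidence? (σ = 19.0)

n = (z*σ/E)² = (1.96×19.0/3.25)² = 131.3 → n = 132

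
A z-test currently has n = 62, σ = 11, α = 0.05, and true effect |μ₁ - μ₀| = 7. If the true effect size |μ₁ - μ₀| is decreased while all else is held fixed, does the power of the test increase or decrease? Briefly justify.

Power decreases: a smaller true effect decreases the non-centrality λ = |μ₁ - μ₀|/(σ/√n).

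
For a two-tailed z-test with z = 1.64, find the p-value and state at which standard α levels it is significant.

p = 2·P(Z > |1.64|) = 2·(1 - Φ(1.64)) ≈ 0.101. Not significant at any standard level.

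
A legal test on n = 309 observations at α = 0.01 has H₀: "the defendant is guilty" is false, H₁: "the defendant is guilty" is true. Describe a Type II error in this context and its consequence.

Type II error: failing to reject H₀ when it is false — concluding that the defendant is guilty is not supported when in fact it is. Consequence: acquitting a guilty person.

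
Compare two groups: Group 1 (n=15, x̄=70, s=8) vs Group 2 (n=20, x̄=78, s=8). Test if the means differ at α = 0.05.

Pooled sp = 8.0. t = -2.928, df = 33. Critical t = ±2.035. Reject H₀.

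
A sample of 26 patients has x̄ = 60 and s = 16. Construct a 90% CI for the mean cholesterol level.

CI = x̄ ± t*(s/√n) = 60 ± 1.708(16/√26) = (54.64, 65.36)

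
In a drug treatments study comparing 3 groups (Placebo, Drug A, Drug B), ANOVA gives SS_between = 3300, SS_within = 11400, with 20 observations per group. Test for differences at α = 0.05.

df_between = 2, df_within = 57. F = MS_between/MS_within = 1650.0/200.0 = 8.25. F_crit ≈ 3.159. Reject H₀. At least one mean differs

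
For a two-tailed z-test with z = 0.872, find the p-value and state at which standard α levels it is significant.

p = 2·P(Z > |0.872|) = 2·(1 - Φ(0.872)) ≈ 0.3832. Not significant at any standard level.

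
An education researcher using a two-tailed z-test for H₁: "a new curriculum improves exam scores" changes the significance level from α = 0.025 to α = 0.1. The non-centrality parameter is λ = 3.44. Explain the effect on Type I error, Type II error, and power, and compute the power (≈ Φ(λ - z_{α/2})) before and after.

Increasing α from 0.025 to 0.1:
• Type I error rate increases (α is the Type I rate by definition).
• Critical value moves from z_{α/2} = 2.241 to 1.645, so power = Φ(λ - z_{α/2}) goes from Φ(3.44 - 2.241) = 0.885 to Φ(3.44 - 1.645) = 0.964.
• Type II error rate β = 1 - power therefore decreases (0.115 → 0.036).
Appropriate when false negatives are costly — here, keeping the old curriculum when the new one would have helped students.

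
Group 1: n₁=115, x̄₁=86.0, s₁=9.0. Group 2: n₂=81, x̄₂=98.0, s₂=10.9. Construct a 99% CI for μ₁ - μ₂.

Difference = -12.0. SE = √(9.0²/115 + 10.9²/81) = 1.473. CI = (-15.8, -8.2)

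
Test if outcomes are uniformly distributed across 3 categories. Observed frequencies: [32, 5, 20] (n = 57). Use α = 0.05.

Expected = 19 each. χ² = Σ(O-E)²/E = 19.263. df = 2, critical value = 5.991. Reject H₀.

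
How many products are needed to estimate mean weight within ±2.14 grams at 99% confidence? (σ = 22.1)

n = (z*σ/E)² = (2.576×22.1/2.14)² = 707.7 → n = 708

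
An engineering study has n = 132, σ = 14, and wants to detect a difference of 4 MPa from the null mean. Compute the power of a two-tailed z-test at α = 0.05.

SE = σ/√n = 14/√132 = 1.219. Non-centrality λ = d/SE = 4/1.219 = 3.283. Power ≈ Φ(λ - z_{α/2}) = Φ(3.283 - 1.96) = Φ(1.323) = 0.907.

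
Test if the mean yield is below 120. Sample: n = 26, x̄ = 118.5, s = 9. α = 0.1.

t = (118.5 - 120)/(9/√26) = -0.85, df = 25. Critical t = -1.316. Fail to reject H₀.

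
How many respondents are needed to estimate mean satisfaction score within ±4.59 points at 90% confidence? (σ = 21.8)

n = (z*σ/E)² = (1.645×21.8/4.59)² = 61.04 → n = 62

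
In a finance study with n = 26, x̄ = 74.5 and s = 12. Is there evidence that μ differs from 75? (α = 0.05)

t = (x̄ - μ₀)/(s/√n) = (74.5 - 75)/(12/√26) = -0.212. df = 25, critical t = ±2.06. Fail to reject H₀.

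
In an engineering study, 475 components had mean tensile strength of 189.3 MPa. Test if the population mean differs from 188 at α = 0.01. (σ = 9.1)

z = (x̄ - μ₀)/(σ/√n) = (189.3 - 188)/(9.1/√475) = 3.113. Critical value: ±2.576. Since |3.113| > 2.576, Reject H₀.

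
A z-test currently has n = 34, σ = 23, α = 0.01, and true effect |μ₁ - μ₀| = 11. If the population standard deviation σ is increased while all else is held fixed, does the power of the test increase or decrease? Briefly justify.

Power decreases: a larger σ inflates the standard error σ/√n, pulling the sampling distribution under H₁ back toward the critical value.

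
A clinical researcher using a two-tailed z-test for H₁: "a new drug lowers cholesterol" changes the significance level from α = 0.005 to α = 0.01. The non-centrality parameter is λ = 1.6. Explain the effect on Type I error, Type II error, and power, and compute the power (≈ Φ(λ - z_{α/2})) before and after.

Increasing α from 0.005 to 0.01:
• Type I error rate increases (α is the Type I rate by definition).
• Critical value moves from z_{α/2} = 2.807 to 2.576, so power = Φ(λ - z_{α/2}) goes from Φ(1.6 - 2.807) = 0.114 to Φ(1.6 - 2.576) = 0.165.
• Type II error rate β = 1 - power therefore decreases (0.886 → 0.835).
Appropriate when false negatives are costly — here, shelving an effective drug — patients miss out on a treatment that would have helped.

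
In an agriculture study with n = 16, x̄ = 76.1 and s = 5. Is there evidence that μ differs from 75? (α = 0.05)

t = (x̄ - μ₀)/(s/√n) = (76.1 - 75)/(5/√16) = 0.88. df = 15, critical t = ±2.131. Fail to reject H₀.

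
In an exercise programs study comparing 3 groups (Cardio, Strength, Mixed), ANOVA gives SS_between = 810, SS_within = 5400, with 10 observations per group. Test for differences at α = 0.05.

df_between = 2, df_within = 27. F = MS_between/MS_within = 405.0/200.0 = 2.025. F_crit ≈ 3.354. Fail to reject H₀.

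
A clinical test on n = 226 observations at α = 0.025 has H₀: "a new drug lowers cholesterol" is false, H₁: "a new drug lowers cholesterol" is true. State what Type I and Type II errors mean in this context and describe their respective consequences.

Type I (false positive): concluding that a new drug lowers cholesterol when it is not — approving an ineffective drug — patients take a useless medication and may skip effective alternatives. Type II (false negative): failing to conclude that a new drug lowers cholesterol when it is — shelving an effective drug — patients miss out on a treatment that would have helped. Which is costlier depends on domain priorities and is a judgement call rather than a statistical fact.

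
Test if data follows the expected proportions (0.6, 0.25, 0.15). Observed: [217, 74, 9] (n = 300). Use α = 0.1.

Expected: [180.0, 75.0, 45.0]. χ² = 36.419. df = 2, critical = 4.605. Reject H₀.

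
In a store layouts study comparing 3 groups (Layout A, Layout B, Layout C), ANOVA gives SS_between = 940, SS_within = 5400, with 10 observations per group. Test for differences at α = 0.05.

df_between = 2, df_within = 27. F = MS_between/MS_within = 470.0/200.0 = 2.35. F_crit ≈ 3.354. Fail to reject H₀.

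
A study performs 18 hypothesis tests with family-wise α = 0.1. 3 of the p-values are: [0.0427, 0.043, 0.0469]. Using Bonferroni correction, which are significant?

Bonferroni α = 0.1/18 = 0.00556. None of the given p-values are significant.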